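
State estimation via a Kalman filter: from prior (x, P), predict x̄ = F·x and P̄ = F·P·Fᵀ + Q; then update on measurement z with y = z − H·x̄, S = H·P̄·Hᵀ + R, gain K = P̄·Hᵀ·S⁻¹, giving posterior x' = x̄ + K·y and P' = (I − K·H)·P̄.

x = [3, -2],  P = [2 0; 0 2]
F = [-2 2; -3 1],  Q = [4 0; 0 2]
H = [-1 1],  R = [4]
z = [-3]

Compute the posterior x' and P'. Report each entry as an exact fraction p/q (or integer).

x' = [-66/7, -83/7]
P' = [132/7 124/7; 124/7 136/7]

x̄ = F·x = [-10, -11]
P̄ = F·P·Fᵀ + Q = [20 16; 16 22]
y = z − H·x̄ = [-2]
S = H·P̄·Hᵀ + R = [14]
K = P̄·Hᵀ·S⁻¹ = [-2/7; 3/7]
x' = x̄ + K·y = [-66/7, -83/7]
P' = (I − K·H)·P̄ = [132/7 124/7; 124/7 136/7]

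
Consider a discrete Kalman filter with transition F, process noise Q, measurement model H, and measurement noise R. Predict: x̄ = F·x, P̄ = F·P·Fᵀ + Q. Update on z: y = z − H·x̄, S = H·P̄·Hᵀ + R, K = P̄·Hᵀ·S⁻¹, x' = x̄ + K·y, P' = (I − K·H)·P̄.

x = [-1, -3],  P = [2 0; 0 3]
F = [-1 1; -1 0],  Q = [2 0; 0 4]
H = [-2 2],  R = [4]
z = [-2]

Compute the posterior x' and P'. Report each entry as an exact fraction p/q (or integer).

x' = [0, -3/5]
P' = [9/2 4; 4 22/5]

x̄ = F·x = [-2, 1]
P̄ = F·P·Fᵀ + Q = [7 2; 2 6]
y = z − H·x̄ = [-8]
S = H·P̄·Hᵀ + R = [40]
K = P̄·Hᵀ·S⁻¹ = [-1/4; 1/5]
x' = x̄ + K·y = [0, -3/5]
P' = (I − K·H)·P̄ = [9/2 4; 4 22/5]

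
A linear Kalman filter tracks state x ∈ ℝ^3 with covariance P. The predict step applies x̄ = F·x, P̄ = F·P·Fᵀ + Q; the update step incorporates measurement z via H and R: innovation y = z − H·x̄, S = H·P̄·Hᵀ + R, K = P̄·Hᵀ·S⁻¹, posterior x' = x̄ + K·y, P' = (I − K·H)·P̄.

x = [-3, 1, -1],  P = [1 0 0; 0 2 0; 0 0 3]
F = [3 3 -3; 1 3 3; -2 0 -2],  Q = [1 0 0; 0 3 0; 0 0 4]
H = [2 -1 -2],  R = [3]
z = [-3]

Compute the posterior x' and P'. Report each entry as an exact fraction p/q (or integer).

x' = [109/25, -117/25, 208/25]
P' = [317/25 183/50 254/25; 183/50 9359/200 -979/50; 254/25 -979/50 498/25]

x̄ = F·x = [-3, -3, 8]
P̄ = F·P·Fᵀ + Q = [55 -6 12; -6 49 -20; 12 -20 20]
y = z − H·x̄ = [16]
S = H·P̄·Hᵀ + R = [200]
K = P̄·Hᵀ·S⁻¹ = [23/50; -21/200; 1/50]
x' = x̄ + K·y = [109/25, -117/25, 208/25]
P' = (I − K·H)·P̄ = [317/25 183/50 254/25; 183/50 9359/200 -979/50; 254/25 -979/50 498/25]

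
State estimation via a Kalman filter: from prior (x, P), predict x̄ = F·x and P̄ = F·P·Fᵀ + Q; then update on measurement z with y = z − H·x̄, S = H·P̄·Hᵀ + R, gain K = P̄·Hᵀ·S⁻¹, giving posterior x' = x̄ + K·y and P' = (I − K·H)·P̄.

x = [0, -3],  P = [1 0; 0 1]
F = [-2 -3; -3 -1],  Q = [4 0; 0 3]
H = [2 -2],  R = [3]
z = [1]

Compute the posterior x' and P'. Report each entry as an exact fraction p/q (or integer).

x' = [283/51, 241/51]
P' = [611/51 587/51; 587/51 599/51]

x̄ = F·x = [9, 3]
P̄ = F·P·Fᵀ + Q = [17 9; 9 13]
y = z − H·x̄ = [-11]
S = H·P̄·Hᵀ + R = [51]
K = P̄·Hᵀ·S⁻¹ = [16/51; -8/51]
x' = x̄ + K·y = [283/51, 241/51]
P' = (I − K·H)·P̄ = [611/51 587/51; 587/51 599/51]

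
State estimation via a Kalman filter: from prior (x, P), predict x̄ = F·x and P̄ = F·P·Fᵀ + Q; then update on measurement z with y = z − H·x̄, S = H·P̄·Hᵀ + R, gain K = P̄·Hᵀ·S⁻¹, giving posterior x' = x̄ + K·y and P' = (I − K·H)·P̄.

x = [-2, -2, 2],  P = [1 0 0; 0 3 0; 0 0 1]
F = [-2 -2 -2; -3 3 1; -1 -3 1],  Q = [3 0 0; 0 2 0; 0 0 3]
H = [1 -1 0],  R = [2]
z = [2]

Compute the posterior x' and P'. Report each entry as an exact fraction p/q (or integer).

x' = [4, 2, 10]
P' = [747/92 673/92 139/92; 673/92 779/92 57/92; 139/92 57/92 1263/92]

x̄ = F·x = [4, 2, 10]
P̄ = F·P·Fᵀ + Q = [23 -14 18; -14 39 -23; 18 -23 32]
y = z − H·x̄ = [0]
S = H·P̄·Hᵀ + R = [92]
K = P̄·Hᵀ·S⁻¹ = [37/92; -53/92; 41/92]
x' = x̄ + K·y = [4, 2, 10]
P' = (I − K·H)·P̄ = [747/92 673/92 139/92; 673/92 779/92 57/92; 139/92 57/92 1263/92]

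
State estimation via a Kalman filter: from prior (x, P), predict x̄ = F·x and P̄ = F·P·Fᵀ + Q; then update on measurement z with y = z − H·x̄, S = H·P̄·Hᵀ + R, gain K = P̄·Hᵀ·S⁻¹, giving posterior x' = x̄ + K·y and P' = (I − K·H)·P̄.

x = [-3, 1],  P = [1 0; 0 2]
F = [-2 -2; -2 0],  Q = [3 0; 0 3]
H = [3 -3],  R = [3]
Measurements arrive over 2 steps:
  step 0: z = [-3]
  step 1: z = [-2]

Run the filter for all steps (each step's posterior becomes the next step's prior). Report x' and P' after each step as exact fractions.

step 0: x' = [205/43, 249/43], P' = [282/43 271/43; 271/43 274/43]
step 1: x' = [-11076/4105, -1574/821], P' = [59634/4105 11465/821; 11465/821 11274/821]

step 0: x̄ = F·x = [4, 6]
step 0: P̄ = F·P·Fᵀ + Q = [15 4; 4 7]
step 0: y = z − H·x̄ = [3]
step 0: S = H·P̄·Hᵀ + R = [129]
step 0: K = P̄·Hᵀ·S⁻¹ = [11/43; -3/43]
step 0: x' = x̄ + K·y = [205/43, 249/43]
step 0: P' = (I − K·H)·P̄ = [282/43 271/43; 271/43 274/43]
step 1: x̄ = F·x = [-908/43, -410/43]
step 1: P̄ = F·P·Fᵀ + Q = [4521/43 2212/43; 2212/43 1257/43]
step 1: y = z − H·x̄ = [1408/43]
step 1: S = H·P̄·Hᵀ + R = [12315/43]
step 1: K = P̄·Hᵀ·S⁻¹ = [2309/4105; 191/821]
step 1: x' = x̄ + K·y = [-11076/4105, -1574/821]
step 1: P' = (I − K·H)·P̄ = [59634/4105 11465/821; 11465/821 11274/821]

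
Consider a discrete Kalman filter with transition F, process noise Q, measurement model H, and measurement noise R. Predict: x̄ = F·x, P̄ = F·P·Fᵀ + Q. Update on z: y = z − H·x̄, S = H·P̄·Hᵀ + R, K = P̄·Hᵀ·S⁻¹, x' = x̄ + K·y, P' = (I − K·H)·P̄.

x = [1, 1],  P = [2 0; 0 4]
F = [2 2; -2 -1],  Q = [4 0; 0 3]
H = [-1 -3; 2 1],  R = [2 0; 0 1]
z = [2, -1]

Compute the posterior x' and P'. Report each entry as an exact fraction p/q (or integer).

x̄ = F·x = [4, -3]
P̄ = F·P·Fᵀ + Q = [28 -16; -16 15]
y = z − H·x̄ = [-3, -6]
S = H·P̄·Hᵀ + R = [69 11; 11 64]
K = P̄·Hᵀ·S⁻¹ = [168/859 508/859; -1669/4295 -854/4295]
x' = x̄ + K·y = [-116/859, -2754/4295]
P' = (I − K·H)·P̄ = [372/859 -236/859; -236/859 1506/4295]

x' = [-116/859, -2754/4295]
P' = [372/859 -236/859; -236/859 1506/4295]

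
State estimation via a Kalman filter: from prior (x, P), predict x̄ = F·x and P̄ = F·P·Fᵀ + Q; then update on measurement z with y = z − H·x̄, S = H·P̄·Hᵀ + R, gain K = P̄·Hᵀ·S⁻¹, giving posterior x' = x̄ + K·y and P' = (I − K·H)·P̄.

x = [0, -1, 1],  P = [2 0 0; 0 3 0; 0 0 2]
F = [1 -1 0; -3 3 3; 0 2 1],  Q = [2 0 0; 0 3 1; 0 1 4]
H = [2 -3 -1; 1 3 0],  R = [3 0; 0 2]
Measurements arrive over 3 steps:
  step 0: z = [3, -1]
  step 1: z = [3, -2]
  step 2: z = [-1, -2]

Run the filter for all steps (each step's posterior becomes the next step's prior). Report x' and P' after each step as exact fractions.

step 0: x̄ = F·x = [1, 0, -1]
step 0: P̄ = F·P·Fᵀ + Q = [7 -15 -6; -15 66 25; -6 25 18]
step 0: y = z − H·x̄ = [0, -2]
step 0: S = H·P̄·Hᵀ + R = [997 -694; -694 513]
step 0: K = P̄·Hᵀ·S⁻¹ = [6973/29825 7224/29825; -2787/29825 6869/29825; -5979/29825 -4077/29825]
step 0: x' = x̄ + K·y = [15377/29825, -13738/29825, -21671/29825]
step 0: P' = (I − K·H)·P̄ = [30042/29825 -5198/29825 54759/29825; -5198/29825 6312/29825 -20971/29825; 54759/29825 -20971/29825 190368/29825]
step 1: x̄ = F·x = [5823/5965, -152358/29825, -49147/29825]
step 1: P̄ = F·P·Fᵀ + Q = [4256/1193 17388/5965 10542/5965; 17388/5965 860397/29825 316973/29825; 10542/5965 316973/29825 251032/29825]
step 1: y = z − H·x̄ = [-474976/29825, 368309/29825]
step 1: S = H·P̄·Hᵀ + R = [9157398/29825 -8273582/29825; -8273582/29825 8431263/29825]
step 1: K = P̄·Hᵀ·S⁻¹ = [36696457/146794163 42403718/146794163; -14990013/146794163 31744349/146794163; -31568631/293588326 1984762/146794163]
step 1: x' = x̄ + K·y = [82536351/146794163, -119149681/146794163, 33987729/146794163]
step 1: P' = (I − K·H)·P̄ = [125526898/146794163 -13573154/146794163 181683887/146794163; -13573154/146794163 25687284/146794163 -59238121/146794163; 181683887/146794163 -59238121/146794163 1176870167/293588326]
step 2: x̄ = F·x = [201686032/146794163, -503094909/146794163, -204311633/146794163]
step 2: P̄ = F·P·Fᵀ + Q = [471948816/146794163 187684554/146794163 162401132/146794163; 187684554/146794163 6009893013/293588326 2138934583/293588326; 162401132/146794163 2138934583/293588326 2082816775/293588326]
step 2: y = z − H·x̄ = [-2263762587/146794163, 1014010369/146794163]
step 2: S = H·P̄·Hᵀ + R = [33929089272/146794163 -28908370271/146794163; -28908370271/146794163 57872326049/293588326]
step 2: K = P̄·Hᵀ·S⁻¹ = [246884015663/995160732121 282242270878/995160732121; -101566918735/995160732121 215020094233/995160732121; -219766911033/1990321464242 6149369870/995160732121]
step 2: x' = x̄ + K·y = [-490347763229/995160732121, -359035407709/995160732121, 703879023615/1990321464242]
step 2: P' = (I − K·H)·P̄ = [842086850966/995160732121 -92534103070/995160732121 1221123964153/995160732121; -92534103070/995160732121 174191430512/995160732121 -402941741471/995160732121; 1221123964153/995160732121 -402941741471/995160732121 7961447038537/1990321464242]

step 0: x' = [15377/29825, -13738/29825, -21671/29825], P' = [30042/29825 -5198/29825 54759/29825; -5198/29825 6312/29825 -20971/29825; 54759/29825 -20971/29825 190368/29825]
step 1: x' = [82536351/146794163, -119149681/146794163, 33987729/146794163], P' = [125526898/146794163 -13573154/146794163 181683887/146794163; -13573154/146794163 25687284/146794163 -59238121/146794163; 181683887/146794163 -59238121/146794163 1176870167/293588326]
step 2: x' = [-490347763229/995160732121, -359035407709/995160732121, 703879023615/1990321464242], P' = [842086850966/995160732121 -92534103070/995160732121 1221123964153/995160732121; -92534103070/995160732121 174191430512/995160732121 -402941741471/995160732121; 1221123964153/995160732121 -402941741471/995160732121 7961447038537/1990321464242]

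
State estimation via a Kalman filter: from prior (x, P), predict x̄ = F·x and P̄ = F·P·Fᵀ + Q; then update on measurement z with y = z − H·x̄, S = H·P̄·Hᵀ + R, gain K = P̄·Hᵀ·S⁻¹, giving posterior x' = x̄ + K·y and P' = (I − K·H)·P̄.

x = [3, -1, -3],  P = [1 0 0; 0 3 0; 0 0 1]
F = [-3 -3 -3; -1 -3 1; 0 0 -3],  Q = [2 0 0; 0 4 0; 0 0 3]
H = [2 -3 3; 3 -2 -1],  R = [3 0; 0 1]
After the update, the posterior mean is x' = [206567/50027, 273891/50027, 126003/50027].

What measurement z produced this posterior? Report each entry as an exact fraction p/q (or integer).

x̄ = F·x = [3, -3, 9]
P̄ = F·P·Fᵀ + Q = [47 27 9; 27 33 -3; 9 -3 12]
S = H·P̄·Hᵀ + R = [434 165; 165 178]
K = P̄·Hᵀ·S⁻¹ = [-5750/50027 27252/50027; -12582/50027 16722/50027; 7749/50027 -1281/50027]
x' − x̄ = [56486/50027, 423972/50027, -324240/50027] = K·y
y = (KᵀK)⁻¹·Kᵀ·(x' − x̄) = [-43, -7]
z = y + H·x̄ = [-43, -7] + [42, 6] = [-1, -1]

z = [-1, -1]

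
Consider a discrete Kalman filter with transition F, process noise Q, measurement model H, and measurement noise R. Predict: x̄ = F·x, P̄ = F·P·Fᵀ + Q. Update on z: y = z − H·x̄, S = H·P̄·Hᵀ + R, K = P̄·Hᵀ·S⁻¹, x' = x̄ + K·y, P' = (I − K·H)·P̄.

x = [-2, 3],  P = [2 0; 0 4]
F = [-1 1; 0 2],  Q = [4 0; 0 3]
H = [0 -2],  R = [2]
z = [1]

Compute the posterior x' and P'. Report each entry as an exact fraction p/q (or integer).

x' = [7/3, -1/3]
P' = [262/39 8/39; 8/39 19/39]

x̄ = F·x = [5, 6]
P̄ = F·P·Fᵀ + Q = [10 8; 8 19]
y = z − H·x̄ = [13]
S = H·P̄·Hᵀ + R = [78]
K = P̄·Hᵀ·S⁻¹ = [-8/39; -19/39]
x' = x̄ + K·y = [7/3, -1/3]
P' = (I − K·H)·P̄ = [262/39 8/39; 8/39 19/39]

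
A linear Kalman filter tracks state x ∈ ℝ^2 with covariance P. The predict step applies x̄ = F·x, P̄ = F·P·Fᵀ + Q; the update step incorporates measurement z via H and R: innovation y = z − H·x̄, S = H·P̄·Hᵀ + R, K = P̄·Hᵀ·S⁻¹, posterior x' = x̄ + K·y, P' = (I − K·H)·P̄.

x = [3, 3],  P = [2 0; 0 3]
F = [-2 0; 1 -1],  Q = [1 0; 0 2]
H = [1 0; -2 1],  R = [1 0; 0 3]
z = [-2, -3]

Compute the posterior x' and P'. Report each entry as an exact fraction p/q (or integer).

x̄ = F·x = [-6, 0]
P̄ = F·P·Fᵀ + Q = [9 -4; -4 7]
y = z − H·x̄ = [4, -15]
S = H·P̄·Hᵀ + R = [10 -22; -22 62]
K = P̄·Hᵀ·S⁻¹ = [37/68 -11/68; 41/68 31/68]
x' = x̄ + K·y = [-95/68, -301/68]
P' = (I − K·H)·P̄ = [37/68 41/68; 41/68 175/68]

x' = [-95/68, -301/68]
P' = [37/68 41/68; 41/68 175/68]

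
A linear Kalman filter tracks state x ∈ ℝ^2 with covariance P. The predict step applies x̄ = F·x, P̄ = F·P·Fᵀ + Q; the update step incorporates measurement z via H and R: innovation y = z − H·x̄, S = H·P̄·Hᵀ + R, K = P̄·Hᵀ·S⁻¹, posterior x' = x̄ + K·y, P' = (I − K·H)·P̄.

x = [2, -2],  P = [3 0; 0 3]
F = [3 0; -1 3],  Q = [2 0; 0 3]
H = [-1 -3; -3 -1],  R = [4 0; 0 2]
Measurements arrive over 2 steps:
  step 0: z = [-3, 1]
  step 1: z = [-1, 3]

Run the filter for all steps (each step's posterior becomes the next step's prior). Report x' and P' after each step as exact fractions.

step 0: x̄ = F·x = [6, -8]
step 0: P̄ = F·P·Fᵀ + Q = [29 -9; -9 33]
step 0: y = z − H·x̄ = [-21, 11]
step 0: S = H·P̄·Hᵀ + R = [276 96; 96 242]
step 0: K = P̄·Hᵀ·S⁻¹ = [1751/14394 -889/2399; -1767/4798 291/2399]
step 0: x' = x̄ + K·y = [-3027/4798, 5125/4798]
step 0: P' = (I − K·H)·P̄ = [2438/7197 -660/2399; -660/2399 1398/2399]
step 1: x̄ = F·x = [-9081/4798, 9201/2399]
step 1: P̄ = F·P·Fᵀ + Q = [12112/2399 -8378/2399; -8378/2399 73655/7197]
step 1: y = z − H·x̄ = [41327/4798, 5553/4798]
step 1: S = H·P̄·Hᵀ + R = [192405/2399 26211/2399; 26211/2399 264269/7197]
step 1: K = P̄·Hᵀ·S⁻¹ = [1175434/10167909 -1192284/3389303; -1201645/3389303 379954/3389303]
step 1: x' = x̄ + K·y = [-26519333/20335818, 6177347/6778606]
step 1: P' = (I − K·H)·P̄ = [3270356/10167909 -885788/3389303; -885788/3389303 1897456/3389303]

step 0: x' = [-3027/4798, 5125/4798], P' = [2438/7197 -660/2399; -660/2399 1398/2399]
step 1: x' = [-26519333/20335818, 6177347/6778606], P' = [3270356/10167909 -885788/3389303; -885788/3389303 1897456/3389303]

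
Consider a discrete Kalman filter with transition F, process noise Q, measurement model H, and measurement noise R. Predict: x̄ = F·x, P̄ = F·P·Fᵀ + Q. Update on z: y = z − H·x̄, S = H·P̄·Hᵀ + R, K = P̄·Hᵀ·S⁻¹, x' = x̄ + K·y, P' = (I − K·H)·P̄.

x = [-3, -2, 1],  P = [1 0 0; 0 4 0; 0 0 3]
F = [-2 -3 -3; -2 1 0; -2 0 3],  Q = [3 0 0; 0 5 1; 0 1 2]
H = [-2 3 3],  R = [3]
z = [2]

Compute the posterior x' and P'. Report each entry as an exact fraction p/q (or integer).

x' = [782/61, 174/61, 389/61]
P' = [26841/1159 7038/1159 10623/1159; 7038/1159 10167/1159 -5405/1159; 10623/1159 -5405/1159 12647/1159]

x̄ = F·x = [9, 4, 9]
P̄ = F·P·Fᵀ + Q = [70 -8 -23; -8 13 5; -23 5 33]
y = z − H·x̄ = [-19]
S = H·P̄·Hᵀ + R = [1159]
K = P̄·Hᵀ·S⁻¹ = [-233/1159; 70/1159; 160/1159]
x' = x̄ + K·y = [782/61, 174/61, 389/61]
P' = (I − K·H)·P̄ = [26841/1159 7038/1159 10623/1159; 7038/1159 10167/1159 -5405/1159; 10623/1159 -5405/1159 12647/1159]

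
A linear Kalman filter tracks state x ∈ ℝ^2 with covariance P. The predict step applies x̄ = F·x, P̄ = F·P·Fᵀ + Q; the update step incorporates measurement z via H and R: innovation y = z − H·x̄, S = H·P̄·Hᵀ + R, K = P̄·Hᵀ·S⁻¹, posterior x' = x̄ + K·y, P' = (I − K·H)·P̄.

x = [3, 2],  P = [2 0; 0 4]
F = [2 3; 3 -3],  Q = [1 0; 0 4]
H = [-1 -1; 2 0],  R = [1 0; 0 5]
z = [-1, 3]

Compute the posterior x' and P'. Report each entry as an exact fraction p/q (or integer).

x̄ = F·x = [12, 3]
P̄ = F·P·Fᵀ + Q = [45 -24; -24 58]
y = z − H·x̄ = [14, -21]
S = H·P̄·Hᵀ + R = [56 -42; -42 185]
K = P̄·Hᵀ·S⁻¹ = [-15/1228 297/614; -4153/4298 -147/307]
x' = x̄ + K·y = [513/307, -145/307]
P' = (I − K·H)·P̄ = [1485/1228 -735/614; -735/614 4649/2149]

x' = [513/307, -145/307]
P' = [1485/1228 -735/614; -735/614 4649/2149]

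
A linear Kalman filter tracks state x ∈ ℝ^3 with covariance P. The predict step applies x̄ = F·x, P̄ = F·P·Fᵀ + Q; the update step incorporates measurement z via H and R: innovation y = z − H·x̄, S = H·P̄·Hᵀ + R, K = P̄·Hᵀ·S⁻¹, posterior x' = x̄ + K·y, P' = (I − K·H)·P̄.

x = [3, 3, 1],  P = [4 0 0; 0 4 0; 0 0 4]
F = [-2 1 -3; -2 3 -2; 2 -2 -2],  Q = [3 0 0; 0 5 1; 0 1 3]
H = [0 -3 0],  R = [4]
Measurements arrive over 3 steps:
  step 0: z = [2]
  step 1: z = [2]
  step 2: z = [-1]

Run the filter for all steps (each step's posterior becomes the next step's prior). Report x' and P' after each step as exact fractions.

step 0: x̄ = F·x = [-6, 1, -2]
step 0: P̄ = F·P·Fᵀ + Q = [59 52 0; 52 73 -23; 0 -23 51]
step 0: y = z − H·x̄ = [5]
step 0: S = H·P̄·Hᵀ + R = [661]
step 0: K = P̄·Hᵀ·S⁻¹ = [-156/661; -219/661; 69/661]
step 0: x' = x̄ + K·y = [-4746/661, -434/661, -977/661]
step 0: P' = (I − K·H)·P̄ = [14663/661 208/661 10764/661; 208/661 292/661 -92/661; 10764/661 -92/661 28950/661]
step 1: x̄ = F·x = [11989/661, 10144/661, -6670/661]
step 1: P̄ = F·P·Fᵀ + Q = [450365/661 340216/661 93816/661; 340216/661 265105/661 58321/661; 93816/661 58321/661 89091/661]
step 1: y = z − H·x̄ = [31754/661]
step 1: S = H·P̄·Hᵀ + R = [2388589/661]
step 1: K = P̄·Hᵀ·S⁻¹ = [-1020648/2388589; -795315/2388589; -174963/2388589]
step 1: x' = x̄ + K·y = [-5707811/2388589, -1550054/2388589, -32507812/2388589]
step 1: P' = (I − K·H)·P̄ = [51459221/2388589 1360864/2388589 68853600/2388589; 1360864/2388589 1060420/2388589 233284/2388589; 68853600/2388589 233284/2388589 275627430/2388589]
step 2: x̄ = F·x = [107389004/2388589, 71781084/2388589, 56700110/2388589]
step 2: P̄ = F·P·Fᵀ + Q = [3514109981/2388589 2537865688/2388589 1317197976/2388589; 2537865688/2388589 1861532353/2388589 905840977/2388589; 1317197976/2388589 905840977/2388589 759904611/2388589]
step 2: y = z − H·x̄ = [212954663/2388589]
step 2: S = H·P̄·Hᵀ + R = [16763345533/2388589]
step 2: K = P̄·Hᵀ·S⁻¹ = [-7613597064/16763345533; -5584597059/16763345533; -2717522931/16763345533]
step 2: x' = x̄ + K·y = [74875997300/16763345533, 5871721395/16763345533, 155646013493/16763345533]
step 2: P' = (I − K·H)·P̄ = [394115354093/16763345533 10151462752/16763345533 582151302816/16763345533; 10151462752/16763345533 7446129412/16763345533 3623363908/16763345533; 582151302816/16763345533 3623363908/16763345533 2241328535718/16763345533]

step 0: x' = [-4746/661, -434/661, -977/661], P' = [14663/661 208/661 10764/661; 208/661 292/661 -92/661; 10764/661 -92/661 28950/661]
step 1: x' = [-5707811/2388589, -1550054/2388589, -32507812/2388589], P' = [51459221/2388589 1360864/2388589 68853600/2388589; 1360864/2388589 1060420/2388589 233284/2388589; 68853600/2388589 233284/2388589 275627430/2388589]
step 2: x' = [74875997300/16763345533, 5871721395/16763345533, 155646013493/16763345533], P' = [394115354093/16763345533 10151462752/16763345533 582151302816/16763345533; 10151462752/16763345533 7446129412/16763345533 3623363908/16763345533; 582151302816/16763345533 3623363908/16763345533 2241328535718/16763345533]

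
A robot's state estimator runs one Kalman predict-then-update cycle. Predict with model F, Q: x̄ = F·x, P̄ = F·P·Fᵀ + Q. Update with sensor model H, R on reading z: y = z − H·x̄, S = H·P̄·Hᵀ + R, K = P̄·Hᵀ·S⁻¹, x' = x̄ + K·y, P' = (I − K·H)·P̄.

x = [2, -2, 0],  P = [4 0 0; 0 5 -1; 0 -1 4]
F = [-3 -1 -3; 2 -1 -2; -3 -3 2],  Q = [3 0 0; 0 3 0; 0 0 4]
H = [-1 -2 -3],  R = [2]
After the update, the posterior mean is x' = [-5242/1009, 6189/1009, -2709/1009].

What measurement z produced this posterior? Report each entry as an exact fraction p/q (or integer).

z = [1]

x̄ = F·x = [-4, 6, 0]
P̄ = F·P·Fᵀ + Q = [74 0 20; 0 36 -29; 20 -29 113]
S = H·P̄·Hᵀ + R = [1009]
K = P̄·Hᵀ·S⁻¹ = [-134/1009; 15/1009; -301/1009]
x' − x̄ = [-1206/1009, 135/1009, -2709/1009] = K·y
y = (KᵀK)⁻¹·Kᵀ·(x' − x̄) = [9]
z = y + H·x̄ = [9] + [-8] = [1]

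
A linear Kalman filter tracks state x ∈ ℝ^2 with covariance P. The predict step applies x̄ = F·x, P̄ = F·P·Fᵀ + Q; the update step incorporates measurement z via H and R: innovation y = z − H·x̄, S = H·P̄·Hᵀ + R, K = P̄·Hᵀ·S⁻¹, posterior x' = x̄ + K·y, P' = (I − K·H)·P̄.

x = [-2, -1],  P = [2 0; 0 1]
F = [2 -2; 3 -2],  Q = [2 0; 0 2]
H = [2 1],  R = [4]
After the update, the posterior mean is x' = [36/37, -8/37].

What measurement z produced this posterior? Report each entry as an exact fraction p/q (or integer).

z = [2]

x̄ = F·x = [-2, -4]
P̄ = F·P·Fᵀ + Q = [14 16; 16 24]
S = H·P̄·Hᵀ + R = [148]
K = P̄·Hᵀ·S⁻¹ = [11/37; 14/37]
x' − x̄ = [110/37, 140/37] = K·y
y = (KᵀK)⁻¹·Kᵀ·(x' − x̄) = [10]
z = y + H·x̄ = [10] + [-8] = [2]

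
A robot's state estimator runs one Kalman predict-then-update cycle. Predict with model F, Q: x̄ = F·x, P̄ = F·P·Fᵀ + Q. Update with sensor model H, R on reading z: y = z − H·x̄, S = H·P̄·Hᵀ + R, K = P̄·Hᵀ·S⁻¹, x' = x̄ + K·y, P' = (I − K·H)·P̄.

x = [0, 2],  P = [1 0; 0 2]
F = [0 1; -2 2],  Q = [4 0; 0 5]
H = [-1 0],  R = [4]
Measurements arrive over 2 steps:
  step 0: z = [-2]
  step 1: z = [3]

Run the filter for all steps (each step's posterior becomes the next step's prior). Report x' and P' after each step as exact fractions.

step 0: x' = [2, 4], P' = [12/5 8/5; 8/5 77/5]
step 1: x' = [-211/117, -166/39], P' = [388/117 184/39; 184/39 401/13]

step 0: x̄ = F·x = [2, 4]
step 0: P̄ = F·P·Fᵀ + Q = [6 4; 4 17]
step 0: y = z − H·x̄ = [0]
step 0: S = H·P̄·Hᵀ + R = [10]
step 0: K = P̄·Hᵀ·S⁻¹ = [-3/5; -2/5]
step 0: x' = x̄ + K·y = [2, 4]
step 0: P' = (I − K·H)·P̄ = [12/5 8/5; 8/5 77/5]
step 1: x̄ = F·x = [4, 4]
step 1: P̄ = F·P·Fᵀ + Q = [97/5 138/5; 138/5 317/5]
step 1: y = z − H·x̄ = [7]
step 1: S = H·P̄·Hᵀ + R = [117/5]
step 1: K = P̄·Hᵀ·S⁻¹ = [-97/117; -46/39]
step 1: x' = x̄ + K·y = [-211/117, -166/39]
step 1: P' = (I − K·H)·P̄ = [388/117 184/39; 184/39 401/13]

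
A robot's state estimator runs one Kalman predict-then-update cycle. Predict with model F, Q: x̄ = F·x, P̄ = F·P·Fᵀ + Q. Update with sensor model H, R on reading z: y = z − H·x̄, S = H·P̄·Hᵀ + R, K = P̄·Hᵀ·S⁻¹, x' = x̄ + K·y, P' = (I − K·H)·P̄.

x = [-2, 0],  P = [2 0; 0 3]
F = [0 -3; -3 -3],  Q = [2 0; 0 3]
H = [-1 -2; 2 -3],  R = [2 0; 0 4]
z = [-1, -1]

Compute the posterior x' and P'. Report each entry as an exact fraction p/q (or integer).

x' = [207/34259, 16083/34259]
P' = [22774/34259 2868/34259; 2868/34259 8340/34259]

x̄ = F·x = [0, 6]
P̄ = F·P·Fᵀ + Q = [29 27; 27 48]
y = z − H·x̄ = [11, 17]
S = H·P̄·Hᵀ + R = [331 203; 203 228]
K = P̄·Hᵀ·S⁻¹ = [-14255/34259 9236/34259; -9774/34259 -4821/34259]
x' = x̄ + K·y = [207/34259, 16083/34259]
P' = (I − K·H)·P̄ = [22774/34259 2868/34259; 2868/34259 8340/34259]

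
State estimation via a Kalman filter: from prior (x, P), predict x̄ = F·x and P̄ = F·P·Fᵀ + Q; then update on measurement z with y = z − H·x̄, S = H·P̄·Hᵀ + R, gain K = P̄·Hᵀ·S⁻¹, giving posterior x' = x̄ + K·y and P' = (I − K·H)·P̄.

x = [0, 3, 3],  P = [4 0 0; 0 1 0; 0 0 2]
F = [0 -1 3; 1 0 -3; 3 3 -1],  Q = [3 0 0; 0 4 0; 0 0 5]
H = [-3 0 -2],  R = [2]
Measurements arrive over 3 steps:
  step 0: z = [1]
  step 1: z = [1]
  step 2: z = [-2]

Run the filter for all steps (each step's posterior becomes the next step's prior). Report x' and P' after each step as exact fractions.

step 0: x̄ = F·x = [6, -9, 6]
step 0: P̄ = F·P·Fᵀ + Q = [22 -18 -9; -18 26 18; -9 18 52]
step 0: y = z − H·x̄ = [31]
step 0: S = H·P̄·Hᵀ + R = [300]
step 0: K = P̄·Hᵀ·S⁻¹ = [-4/25; 3/50; -77/300]
step 0: x' = x̄ + K·y = [26/25, -357/50, -587/300]
step 0: P' = (I − K·H)·P̄ = [358/25 -378/25 -533/25; -378/25 623/25 1131/50; -533/25 1131/50 9671/300]
step 1: x̄ = F·x = [127/100, 691/100, -4903/300]
step 1: P̄ = F·P·Fᵀ + Q = [18233/100 -27111/100 -9179/100; -27111/100 43637/100 10393/100; -9179/100 10393/100 33131/300]
step 1: y = z − H·x̄ = [-8363/300]
step 1: S = H·P̄·Hᵀ + R = [294971/300]
step 1: K = P̄·Hᵀ·S⁻¹ = [-109023/294971; 181641/294971; 16349/294971]
step 1: x' = x̄ + K·y = [3413811/294971, -3025296/294971, -5276565/294971]
step 1: P' = (I − K·H)·P̄ = [14162014/294971 -13959432/294971 -21133998/294971; -13959432/294971 18738319/294971 20757507/294971; -21133998/294971 20757507/294971 31684648/294971]
step 2: x̄ = F·x = [-12804399/294971, 19243506/294971, 6442110/294971]
step 2: P̄ = F·P·Fᵀ + Q = [180240022/294971 -272331873/294971 -92021517/294971; -272331873/294971 427307718/294971 120184107/294971; -92021517/294971 120184107/294971 80251670/294971]
step 2: y = z − H·x̄ = [-26118919/294971]
step 2: S = H·P̄·Hᵀ + R = [839498616/294971]
step 2: K = P̄·Hᵀ·S⁻¹ = [-14861543/34979109; 192209135/279832872; 115561211/839498616]
step 2: x' = x̄ + K·y = [-202457294/34979109, 1236293477/279832872, 8101842281/839498616]
step 2: P' = (I − K·H)·P̄ = [1134421494/11659703 -1080731434/11659703 -5090035180/34979109; -1080731434/11659703 9878588317/93277624 38714122489/279832872; -5090035180/34979109 38714122489/279832872 183125705269/839498616]

step 0: x' = [26/25, -357/50, -587/300], P' = [358/25 -378/25 -533/25; -378/25 623/25 1131/50; -533/25 1131/50 9671/300]
step 1: x' = [3413811/294971, -3025296/294971, -5276565/294971], P' = [14162014/294971 -13959432/294971 -21133998/294971; -13959432/294971 18738319/294971 20757507/294971; -21133998/294971 20757507/294971 31684648/294971]
step 2: x' = [-202457294/34979109, 1236293477/279832872, 8101842281/839498616], P' = [1134421494/11659703 -1080731434/11659703 -5090035180/34979109; -1080731434/11659703 9878588317/93277624 38714122489/279832872; -5090035180/34979109 38714122489/279832872 183125705269/839498616]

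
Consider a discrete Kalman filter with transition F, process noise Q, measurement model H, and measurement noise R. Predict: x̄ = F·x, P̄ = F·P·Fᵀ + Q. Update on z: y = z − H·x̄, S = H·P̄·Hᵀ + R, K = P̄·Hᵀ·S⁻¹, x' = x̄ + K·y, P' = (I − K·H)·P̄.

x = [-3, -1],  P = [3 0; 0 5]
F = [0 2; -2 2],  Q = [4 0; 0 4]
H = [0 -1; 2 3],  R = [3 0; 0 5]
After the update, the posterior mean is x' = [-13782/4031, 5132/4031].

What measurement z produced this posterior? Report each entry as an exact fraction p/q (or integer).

x̄ = F·x = [-2, 4]
P̄ = F·P·Fᵀ + Q = [24 20; 20 36]
S = H·P̄·Hᵀ + R = [39 -148; -148 665]
K = P̄·Hᵀ·S⁻¹ = [2684/4031 1252/4031; -2036/4031 444/4031]
x' − x̄ = [-5720/4031, -10992/4031] = K·y
y = (KᵀK)⁻¹·Kᵀ·(x' − x̄) = [3, -11]
z = y + H·x̄ = [3, -11] + [-4, 8] = [-1, -3]

z = [-1, -3]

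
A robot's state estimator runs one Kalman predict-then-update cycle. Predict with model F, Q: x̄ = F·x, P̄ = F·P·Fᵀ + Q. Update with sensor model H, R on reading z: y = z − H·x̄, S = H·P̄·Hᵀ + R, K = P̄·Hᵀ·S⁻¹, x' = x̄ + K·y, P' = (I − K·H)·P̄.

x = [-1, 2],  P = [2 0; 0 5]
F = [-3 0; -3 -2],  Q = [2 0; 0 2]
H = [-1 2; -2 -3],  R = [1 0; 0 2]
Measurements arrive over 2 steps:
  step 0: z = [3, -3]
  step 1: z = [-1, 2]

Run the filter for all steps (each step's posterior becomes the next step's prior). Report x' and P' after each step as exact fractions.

step 0: x̄ = F·x = [3, -1]
step 0: P̄ = F·P·Fᵀ + Q = [20 18; 18 40]
step 0: y = z − H·x̄ = [8, 0]
step 0: S = H·P̄·Hᵀ + R = [109 -218; -218 658]
step 0: K = P̄·Hᵀ·S⁻¹ = [-4982/12099 -31/111; 3394/12099 -16/111]
step 0: x' = x̄ + K·y = [-3559/12099, 15053/12099]
step 0: P' = (I − K·H)·P̄ = [4066/12099 -458/12099; -458/12099 1468/12099]
step 1: x̄ = F·x = [3559/4033, -19429/12099]
step 1: P̄ = F·P·Fᵀ + Q = [20264/4033 11282/4033; 11282/4033 61168/12099]
step 1: y = z − H·x̄ = [37436/12099, -4245/4033]
step 1: S = H·P̄·Hᵀ + R = [182179/12099 -93090/4033; -93090/4033 408010/4033]
step 1: K = P̄·Hᵀ·S⁻¹ = [-445206/1198453 -1600181/5992265; 315422/1198453 -869908/5992265]
step 1: x' = x̄ + K·y = [16928/1198453, -765431/1198453]
step 1: P' = (I − K·H)·P̄ = [1868402/5992265 -178814/5992265; -178814/5992265 699148/5992265]

step 0: x' = [-3559/12099, 15053/12099], P' = [4066/12099 -458/12099; -458/12099 1468/12099]
step 1: x' = [16928/1198453, -765431/1198453], P' = [1868402/5992265 -178814/5992265; -178814/5992265 699148/5992265]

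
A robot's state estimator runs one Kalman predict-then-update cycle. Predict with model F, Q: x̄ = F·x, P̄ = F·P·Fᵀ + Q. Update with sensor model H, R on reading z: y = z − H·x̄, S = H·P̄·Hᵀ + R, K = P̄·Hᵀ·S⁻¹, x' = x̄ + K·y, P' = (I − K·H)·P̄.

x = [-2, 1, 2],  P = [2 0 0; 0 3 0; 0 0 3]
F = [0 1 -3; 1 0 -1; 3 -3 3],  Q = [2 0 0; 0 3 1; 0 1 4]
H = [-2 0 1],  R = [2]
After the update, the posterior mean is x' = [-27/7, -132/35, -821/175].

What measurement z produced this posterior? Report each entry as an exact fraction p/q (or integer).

x̄ = F·x = [-5, -4, -3]
P̄ = F·P·Fᵀ + Q = [32 9 -36; 9 8 -2; -36 -2 76]
S = H·P̄·Hᵀ + R = [350]
K = P̄·Hᵀ·S⁻¹ = [-2/7; -2/35; 74/175]
x' − x̄ = [8/7, 8/35, -296/175] = K·y
y = (KᵀK)⁻¹·Kᵀ·(x' − x̄) = [-4]
z = y + H·x̄ = [-4] + [7] = [3]

z = [3]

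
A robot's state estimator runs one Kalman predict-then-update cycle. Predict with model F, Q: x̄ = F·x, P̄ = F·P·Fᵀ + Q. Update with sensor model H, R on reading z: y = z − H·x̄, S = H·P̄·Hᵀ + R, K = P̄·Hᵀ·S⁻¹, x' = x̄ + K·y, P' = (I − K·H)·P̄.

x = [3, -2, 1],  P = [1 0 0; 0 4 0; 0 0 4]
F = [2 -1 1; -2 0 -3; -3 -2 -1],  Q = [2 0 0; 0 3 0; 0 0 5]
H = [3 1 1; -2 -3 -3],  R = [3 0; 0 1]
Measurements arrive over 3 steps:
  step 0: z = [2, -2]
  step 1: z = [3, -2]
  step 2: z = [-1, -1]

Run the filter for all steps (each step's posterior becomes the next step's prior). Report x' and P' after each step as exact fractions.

step 0: x' = [57067/64347, 151048/64347, -148240/64347], P' = [35266/64347 -31814/64347 5342/64347; -31814/64347 449935/64347 -422956/64347; 5342/64347 -422956/64347 422734/64347]
step 1: x' = [180536648/202212561, 404000893/202212561, -394767988/202212561], P' = [226606187/404425122 -270353527/404425122 99910711/404425122; -270353527/404425122 956368383/134808374 -881633321/134808374; 99910711/404425122 -881633321/134808374 863938903/134808374]
step 2: x' = [-2500126235133/3958866419173, 41671886197466/11876599257519, -65960881031251/23753198515038], P' = [2219214307088/3958866419173 -2604053984813/3958866419173 934702523285/3958866419173; -2604053984813/3958866419173 81230272075423/11876599257519 -74739142595935/11876599257519; 934702523285/3958866419173 -74739142595935/11876599257519 146551401020873/23753198515038]

step 0: x̄ = F·x = [9, -9, -6]
step 0: P̄ = F·P·Fᵀ + Q = [14 -16 -2; -16 43 18; -2 18 34]
step 0: y = z − H·x̄ = [-10, -29]
step 0: S = H·P̄·Hᵀ + R = [134 -225; -225 858]
step 0: K = P̄·Hᵀ·S⁻¹ = [8814/21449 8884/64347; -7607/21449 -17309/64347; 1756/21449 -10018/64347]
step 0: x' = x̄ + K·y = [57067/64347, 151048/64347, -148240/64347]
step 0: P' = (I − K·H)·P̄ = [35266/64347 -31814/64347 5342/64347; -31814/64347 449935/64347 -422956/64347; 5342/64347 -422956/64347 422734/64347]
step 1: x̄ = F·x = [-61718/21449, 330586/64347, -325057/64347]
step 1: P̄ = F·P·Fᵀ + Q = [712321/21449 -928166/21449 231200/21449; -928166/21449 4202815/64347 -1126432/64347; 231200/21449 -1126432/64347 820063/64347]
step 1: y = z − H·x̄ = [247658/21449, -160805/21449]
step 1: S = H·P̄·Hᵀ + R = [3216778/21449 622686/21449; 622686/21449 2817183/21449]
step 1: K = P̄·Hᵀ·S⁻¹ = [56597305/134808374 29058037/202212561; -65206155/134808374 -65954252/202212561; 27405431/134808374 -20285830/202212561]
step 1: x' = x̄ + K·y = [180536648/202212561, 404000893/202212561, -394767988/202212561]
step 1: P' = (I − K·H)·P̄ = [226606187/404425122 -270353527/404425122 99910711/404425122; -270353527/404425122 956368383/134808374 -881633321/134808374; 99910711/404425122 -881633321/134808374 863938903/134808374]
step 2: x̄ = F·x = [-437695585/202212561, 823230668/202212561, -954843742/202212561]
step 2: P̄ = F·P·Fᵀ + Q = [6973526864/202212561 -2992761251/67404187 2101228201/202212561; -2992761251/67404187 26644979027/404425122 -3358354408/202212561; 2101228201/202212561 -3358354408/202212561 817573448/67404187]
step 2: y = z − H·x̄ = [1242487268/202212561, -1472442953/202212561]
step 2: S = H·P̄·Hᵀ + R = [62329094377/404425122 13261893527/404425122; 13261893527/404425122 54196325533/404425122]
step 2: K = P̄·Hᵀ·S⁻¹ = [1662763819912/3958866419173 569625770408/3958866419173; -1882817375981/3958866419173 -1283021509862/3958866419173; 1544195694237/7917732838346 -811925922143/7917732838346]
step 2: x' = x̄ + K·y = [-2500126235133/3958866419173, 41671886197466/11876599257519, -65960881031251/23753198515038]
step 2: P' = (I − K·H)·P̄ = [2219214307088/3958866419173 -2604053984813/3958866419173 934702523285/3958866419173; -2604053984813/3958866419173 81230272075423/11876599257519 -74739142595935/11876599257519; 934702523285/3958866419173 -74739142595935/11876599257519 146551401020873/23753198515038]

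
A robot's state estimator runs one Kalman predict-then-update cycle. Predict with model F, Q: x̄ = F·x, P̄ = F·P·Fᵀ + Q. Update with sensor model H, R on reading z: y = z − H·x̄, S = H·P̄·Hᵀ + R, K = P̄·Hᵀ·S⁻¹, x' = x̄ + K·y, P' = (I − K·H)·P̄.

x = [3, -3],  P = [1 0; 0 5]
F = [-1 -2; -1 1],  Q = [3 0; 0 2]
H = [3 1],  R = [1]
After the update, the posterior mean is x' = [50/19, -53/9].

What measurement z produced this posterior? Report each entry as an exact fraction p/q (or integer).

z = [2]

x̄ = F·x = [3, -6]
P̄ = F·P·Fᵀ + Q = [24 -9; -9 8]
S = H·P̄·Hᵀ + R = [171]
K = P̄·Hᵀ·S⁻¹ = [7/19; -1/9]
x' − x̄ = [-7/19, 1/9] = K·y
y = (KᵀK)⁻¹·Kᵀ·(x' − x̄) = [-1]
z = y + H·x̄ = [-1] + [3] = [2]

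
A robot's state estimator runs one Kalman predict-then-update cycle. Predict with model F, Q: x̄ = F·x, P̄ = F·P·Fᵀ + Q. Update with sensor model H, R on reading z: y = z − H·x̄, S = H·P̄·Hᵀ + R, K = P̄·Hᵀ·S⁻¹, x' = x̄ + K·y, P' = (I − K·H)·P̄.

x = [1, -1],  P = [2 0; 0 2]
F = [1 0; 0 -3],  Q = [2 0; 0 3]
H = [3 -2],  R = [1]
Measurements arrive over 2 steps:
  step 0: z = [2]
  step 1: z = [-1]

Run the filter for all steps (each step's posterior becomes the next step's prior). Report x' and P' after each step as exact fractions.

step 0: x' = [181/121, 153/121], P' = [340/121 504/121; 504/121 777/121]
step 1: x' = [2401/7561, 7269/7561], P' = [66534/52927 97416/52927; 97416/52927 155748/52927]

step 0: x̄ = F·x = [1, 3]
step 0: P̄ = F·P·Fᵀ + Q = [4 0; 0 21]
step 0: y = z − H·x̄ = [5]
step 0: S = H·P̄·Hᵀ + R = [121]
step 0: K = P̄·Hᵀ·S⁻¹ = [12/121; -42/121]
step 0: x' = x̄ + K·y = [181/121, 153/121]
step 0: P' = (I − K·H)·P̄ = [340/121 504/121; 504/121 777/121]
step 1: x̄ = F·x = [181/121, -459/121]
step 1: P̄ = F·P·Fᵀ + Q = [582/121 -1512/121; -1512/121 7356/121]
step 1: y = z − H·x̄ = [-1582/121]
step 1: S = H·P̄·Hᵀ + R = [52927/121]
step 1: K = P̄·Hᵀ·S⁻¹ = [4770/52927; -19248/52927]
step 1: x' = x̄ + K·y = [2401/7561, 7269/7561]
step 1: P' = (I − K·H)·P̄ = [66534/52927 97416/52927; 97416/52927 155748/52927]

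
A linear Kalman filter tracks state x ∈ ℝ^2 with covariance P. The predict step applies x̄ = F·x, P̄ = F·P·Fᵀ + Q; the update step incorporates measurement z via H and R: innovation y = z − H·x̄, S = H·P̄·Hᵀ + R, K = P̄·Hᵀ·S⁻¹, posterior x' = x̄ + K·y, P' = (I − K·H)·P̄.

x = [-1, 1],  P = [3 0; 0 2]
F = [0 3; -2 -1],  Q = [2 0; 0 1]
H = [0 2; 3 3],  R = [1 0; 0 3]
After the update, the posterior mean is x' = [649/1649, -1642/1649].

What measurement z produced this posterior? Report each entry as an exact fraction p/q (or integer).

z = [-2, -2]

x̄ = F·x = [3, 1]
P̄ = F·P·Fᵀ + Q = [20 -6; -6 15]
S = H·P̄·Hᵀ + R = [61 54; 54 210]
K = P̄·Hᵀ·S⁻¹ = [-798/1649 535/1649; 807/1649 9/3298]
x' − x̄ = [-4298/1649, -3291/1649] = K·y
y = (KᵀK)⁻¹·Kᵀ·(x' − x̄) = [-4, -14]
z = y + H·x̄ = [-4, -14] + [2, 12] = [-2, -2]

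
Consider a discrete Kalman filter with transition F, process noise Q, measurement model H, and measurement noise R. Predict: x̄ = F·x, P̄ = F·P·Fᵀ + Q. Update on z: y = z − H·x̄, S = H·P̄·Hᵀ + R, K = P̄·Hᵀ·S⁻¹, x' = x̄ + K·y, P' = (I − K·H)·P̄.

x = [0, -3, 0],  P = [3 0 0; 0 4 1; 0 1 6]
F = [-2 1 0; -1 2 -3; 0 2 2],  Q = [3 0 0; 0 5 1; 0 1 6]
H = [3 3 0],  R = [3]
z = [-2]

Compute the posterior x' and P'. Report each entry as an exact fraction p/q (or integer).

x̄ = F·x = [-3, -6, -6]
P̄ = F·P·Fᵀ + Q = [19 11 10; 11 66 -21; 10 -21 54]
y = z − H·x̄ = [25]
S = H·P̄·Hᵀ + R = [966]
K = P̄·Hᵀ·S⁻¹ = [15/161; 11/46; -11/322]
x' = x̄ + K·y = [-108/161, -1/46, -2207/322]
P' = (I − K·H)·P̄ = [1709/161 -242/23 2105/161; -242/23 495/46 -603/46; 2105/161 -603/46 17025/322]

x' = [-108/161, -1/46, -2207/322]
P' = [1709/161 -242/23 2105/161; -242/23 495/46 -603/46; 2105/161 -603/46 17025/322]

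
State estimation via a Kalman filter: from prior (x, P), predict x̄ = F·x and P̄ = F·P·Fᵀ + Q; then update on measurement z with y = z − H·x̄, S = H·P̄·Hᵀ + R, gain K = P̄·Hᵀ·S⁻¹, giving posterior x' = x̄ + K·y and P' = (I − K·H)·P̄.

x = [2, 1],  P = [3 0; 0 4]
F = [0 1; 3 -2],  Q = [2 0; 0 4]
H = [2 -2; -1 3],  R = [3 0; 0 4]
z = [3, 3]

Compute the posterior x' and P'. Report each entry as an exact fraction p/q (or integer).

x' = [3471/1207, 2100/1207]
P' = [9446/6035 5354/6035; 5354/6035 4706/6035]

x̄ = F·x = [1, 4]
P̄ = F·P·Fᵀ + Q = [6 -8; -8 47]
y = z − H·x̄ = [9, -8]
S = H·P̄·Hᵀ + R = [279 -358; -358 481]
K = P̄·Hᵀ·S⁻¹ = [2728/6035 1654/6035; 432/6035 2191/6035]
x' = x̄ + K·y = [3471/1207, 2100/1207]
P' = (I − K·H)·P̄ = [9446/6035 5354/6035; 5354/6035 4706/6035]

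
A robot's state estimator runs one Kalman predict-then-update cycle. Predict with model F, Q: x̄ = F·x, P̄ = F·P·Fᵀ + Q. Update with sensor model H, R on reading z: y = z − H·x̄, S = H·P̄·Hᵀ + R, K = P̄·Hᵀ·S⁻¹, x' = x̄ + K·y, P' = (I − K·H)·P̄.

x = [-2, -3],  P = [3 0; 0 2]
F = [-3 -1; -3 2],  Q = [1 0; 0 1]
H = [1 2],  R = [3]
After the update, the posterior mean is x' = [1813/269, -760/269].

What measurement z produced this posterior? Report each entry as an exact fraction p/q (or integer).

z = [1]

x̄ = F·x = [9, 0]
P̄ = F·P·Fᵀ + Q = [30 23; 23 36]
S = H·P̄·Hᵀ + R = [269]
K = P̄·Hᵀ·S⁻¹ = [76/269; 95/269]
x' − x̄ = [-608/269, -760/269] = K·y
y = (KᵀK)⁻¹·Kᵀ·(x' − x̄) = [-8]
z = y + H·x̄ = [-8] + [9] = [1]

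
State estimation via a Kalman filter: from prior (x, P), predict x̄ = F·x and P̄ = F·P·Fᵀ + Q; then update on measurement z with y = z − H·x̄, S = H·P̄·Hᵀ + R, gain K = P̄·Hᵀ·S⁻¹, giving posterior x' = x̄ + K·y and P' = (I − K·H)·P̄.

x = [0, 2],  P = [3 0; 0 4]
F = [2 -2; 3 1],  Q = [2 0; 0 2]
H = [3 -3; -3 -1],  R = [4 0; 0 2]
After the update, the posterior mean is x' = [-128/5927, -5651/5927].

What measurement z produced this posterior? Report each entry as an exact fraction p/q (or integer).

z = [3, 1]

x̄ = F·x = [-4, 2]
P̄ = F·P·Fᵀ + Q = [30 10; 10 33]
S = H·P̄·Hᵀ + R = [391 -111; -111 365]
K = P̄·Hᵀ·S⁻¹ = [5400/65197 -16220/65197; -16089/65197 -16146/65197]
x' − x̄ = [23580/5927, -17505/5927] = K·y
y = (KᵀK)⁻¹·Kᵀ·(x' − x̄) = [21, -9]
z = y + H·x̄ = [21, -9] + [-18, 10] = [3, 1]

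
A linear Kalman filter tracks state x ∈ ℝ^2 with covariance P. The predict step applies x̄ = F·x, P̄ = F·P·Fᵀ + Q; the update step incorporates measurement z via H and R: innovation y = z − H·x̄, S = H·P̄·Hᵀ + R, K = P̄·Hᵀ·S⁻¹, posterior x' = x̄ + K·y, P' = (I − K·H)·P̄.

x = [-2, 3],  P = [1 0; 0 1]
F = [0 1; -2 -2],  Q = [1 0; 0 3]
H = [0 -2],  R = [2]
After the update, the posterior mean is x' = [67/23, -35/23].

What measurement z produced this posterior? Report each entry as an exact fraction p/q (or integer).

z = [3]

x̄ = F·x = [3, -2]
P̄ = F·P·Fᵀ + Q = [2 -2; -2 11]
S = H·P̄·Hᵀ + R = [46]
K = P̄·Hᵀ·S⁻¹ = [2/23; -11/23]
x' − x̄ = [-2/23, 11/23] = K·y
y = (KᵀK)⁻¹·Kᵀ·(x' − x̄) = [-1]
z = y + H·x̄ = [-1] + [4] = [3]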